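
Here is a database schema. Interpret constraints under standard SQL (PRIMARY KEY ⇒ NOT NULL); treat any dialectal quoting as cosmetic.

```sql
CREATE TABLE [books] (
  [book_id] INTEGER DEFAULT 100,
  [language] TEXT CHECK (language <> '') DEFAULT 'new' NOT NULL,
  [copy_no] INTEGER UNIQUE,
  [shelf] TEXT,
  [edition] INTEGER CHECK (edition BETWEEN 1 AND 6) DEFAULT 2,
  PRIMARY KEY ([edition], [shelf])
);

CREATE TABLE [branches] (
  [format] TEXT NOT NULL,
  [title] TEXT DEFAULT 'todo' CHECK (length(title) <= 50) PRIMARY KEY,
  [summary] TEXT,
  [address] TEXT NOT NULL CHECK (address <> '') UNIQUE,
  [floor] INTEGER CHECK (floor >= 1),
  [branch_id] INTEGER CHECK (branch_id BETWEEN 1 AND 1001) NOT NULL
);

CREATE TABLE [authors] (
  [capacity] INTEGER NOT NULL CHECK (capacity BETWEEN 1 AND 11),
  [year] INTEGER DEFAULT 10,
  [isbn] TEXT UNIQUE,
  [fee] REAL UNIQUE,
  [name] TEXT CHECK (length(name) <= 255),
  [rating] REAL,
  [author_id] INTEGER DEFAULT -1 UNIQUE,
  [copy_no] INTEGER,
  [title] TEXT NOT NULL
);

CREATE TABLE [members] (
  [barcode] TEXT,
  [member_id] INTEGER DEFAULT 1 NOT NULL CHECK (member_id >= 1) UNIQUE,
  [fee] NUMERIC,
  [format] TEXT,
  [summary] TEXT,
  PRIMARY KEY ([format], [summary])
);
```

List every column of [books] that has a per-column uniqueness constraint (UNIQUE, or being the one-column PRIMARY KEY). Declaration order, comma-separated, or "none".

copy_no

- book_id: no UNIQUE or single-column PK constraint.
- language: no UNIQUE or single-column PK constraint.
- copy_no: declared UNIQUE → unique.
- shelf: part of a composite PRIMARY KEY — only the tuple is unique, not this column on its own.
- edition: part of a composite PRIMARY KEY — only the tuple is unique, not this column on its own.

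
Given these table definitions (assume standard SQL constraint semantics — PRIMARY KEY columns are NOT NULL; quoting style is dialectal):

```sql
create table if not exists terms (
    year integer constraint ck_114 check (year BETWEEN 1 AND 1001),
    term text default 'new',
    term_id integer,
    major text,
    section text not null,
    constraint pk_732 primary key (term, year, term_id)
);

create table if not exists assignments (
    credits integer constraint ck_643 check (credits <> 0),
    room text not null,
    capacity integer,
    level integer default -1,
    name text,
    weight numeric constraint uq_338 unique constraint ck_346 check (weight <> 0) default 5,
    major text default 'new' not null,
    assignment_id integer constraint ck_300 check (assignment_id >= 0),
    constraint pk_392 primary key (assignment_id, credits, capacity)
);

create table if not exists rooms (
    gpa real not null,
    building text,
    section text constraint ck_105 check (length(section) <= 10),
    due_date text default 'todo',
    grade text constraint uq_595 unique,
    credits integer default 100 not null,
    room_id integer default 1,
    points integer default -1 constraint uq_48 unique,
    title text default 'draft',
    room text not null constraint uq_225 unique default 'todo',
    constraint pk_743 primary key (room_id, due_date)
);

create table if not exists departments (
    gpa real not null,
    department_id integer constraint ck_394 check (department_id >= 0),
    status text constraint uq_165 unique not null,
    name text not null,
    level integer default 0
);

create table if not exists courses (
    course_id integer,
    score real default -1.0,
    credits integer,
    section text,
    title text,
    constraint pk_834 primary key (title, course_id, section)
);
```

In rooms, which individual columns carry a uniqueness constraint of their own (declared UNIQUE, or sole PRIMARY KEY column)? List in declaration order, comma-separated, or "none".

grade, points, room

- gpa: no UNIQUE or single-column PK constraint.
- building: no UNIQUE or single-column PK constraint.
- section: no UNIQUE or single-column PK constraint.
- due_date: part of a composite PRIMARY KEY — only the tuple is unique, not this column on its own.
- grade: declared UNIQUE → unique.
- credits: no UNIQUE or single-column PK constraint.
- room_id: part of a composite PRIMARY KEY — only the tuple is unique, not this column on its own.
- points: declared UNIQUE → unique.
- title: no UNIQUE or single-column PK constraint.
- room: declared UNIQUE → unique.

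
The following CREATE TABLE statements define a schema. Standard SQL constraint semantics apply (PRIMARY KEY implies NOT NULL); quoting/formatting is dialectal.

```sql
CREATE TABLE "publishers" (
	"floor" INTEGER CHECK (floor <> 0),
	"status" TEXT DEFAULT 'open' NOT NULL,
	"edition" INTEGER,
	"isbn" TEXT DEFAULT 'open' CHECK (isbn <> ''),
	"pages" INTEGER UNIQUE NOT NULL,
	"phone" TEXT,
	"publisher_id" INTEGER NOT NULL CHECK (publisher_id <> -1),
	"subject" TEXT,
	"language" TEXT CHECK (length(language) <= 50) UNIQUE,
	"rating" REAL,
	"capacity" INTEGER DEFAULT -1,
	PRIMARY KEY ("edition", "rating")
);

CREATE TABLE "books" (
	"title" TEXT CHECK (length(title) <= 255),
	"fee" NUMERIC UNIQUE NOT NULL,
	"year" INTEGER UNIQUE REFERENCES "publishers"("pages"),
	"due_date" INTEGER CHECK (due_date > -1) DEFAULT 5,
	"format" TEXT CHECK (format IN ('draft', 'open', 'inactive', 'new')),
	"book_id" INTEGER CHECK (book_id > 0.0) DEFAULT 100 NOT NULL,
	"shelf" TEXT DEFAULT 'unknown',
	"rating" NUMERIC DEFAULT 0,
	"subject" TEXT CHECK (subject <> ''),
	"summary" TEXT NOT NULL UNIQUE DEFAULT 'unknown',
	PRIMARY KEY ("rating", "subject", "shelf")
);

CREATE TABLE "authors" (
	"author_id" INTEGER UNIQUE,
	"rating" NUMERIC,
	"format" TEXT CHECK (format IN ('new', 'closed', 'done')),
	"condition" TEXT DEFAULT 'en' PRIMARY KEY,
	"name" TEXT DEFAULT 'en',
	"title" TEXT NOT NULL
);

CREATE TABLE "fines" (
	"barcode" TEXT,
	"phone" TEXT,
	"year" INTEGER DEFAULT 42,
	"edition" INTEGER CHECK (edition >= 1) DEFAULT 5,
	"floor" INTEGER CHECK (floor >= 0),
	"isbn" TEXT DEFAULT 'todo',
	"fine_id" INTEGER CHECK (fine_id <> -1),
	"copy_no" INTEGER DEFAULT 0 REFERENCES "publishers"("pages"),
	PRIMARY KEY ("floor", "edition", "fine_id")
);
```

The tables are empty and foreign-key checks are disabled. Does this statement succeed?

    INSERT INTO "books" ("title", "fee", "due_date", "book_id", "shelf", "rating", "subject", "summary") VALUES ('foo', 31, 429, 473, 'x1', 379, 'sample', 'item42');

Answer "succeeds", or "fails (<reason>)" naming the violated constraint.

succeeds

NOT NULL columns: book_id is supplied; fee is supplied; rating is supplied; shelf is supplied; subject is supplied; summary is supplied.
CHECK constraints: 'foo' satisfies (length(title) <= 255); 429 satisfies (due_date > -1); 473 satisfies (book_id > 0.0); 'sample' satisfies (subject <> '').
No constraint is violated.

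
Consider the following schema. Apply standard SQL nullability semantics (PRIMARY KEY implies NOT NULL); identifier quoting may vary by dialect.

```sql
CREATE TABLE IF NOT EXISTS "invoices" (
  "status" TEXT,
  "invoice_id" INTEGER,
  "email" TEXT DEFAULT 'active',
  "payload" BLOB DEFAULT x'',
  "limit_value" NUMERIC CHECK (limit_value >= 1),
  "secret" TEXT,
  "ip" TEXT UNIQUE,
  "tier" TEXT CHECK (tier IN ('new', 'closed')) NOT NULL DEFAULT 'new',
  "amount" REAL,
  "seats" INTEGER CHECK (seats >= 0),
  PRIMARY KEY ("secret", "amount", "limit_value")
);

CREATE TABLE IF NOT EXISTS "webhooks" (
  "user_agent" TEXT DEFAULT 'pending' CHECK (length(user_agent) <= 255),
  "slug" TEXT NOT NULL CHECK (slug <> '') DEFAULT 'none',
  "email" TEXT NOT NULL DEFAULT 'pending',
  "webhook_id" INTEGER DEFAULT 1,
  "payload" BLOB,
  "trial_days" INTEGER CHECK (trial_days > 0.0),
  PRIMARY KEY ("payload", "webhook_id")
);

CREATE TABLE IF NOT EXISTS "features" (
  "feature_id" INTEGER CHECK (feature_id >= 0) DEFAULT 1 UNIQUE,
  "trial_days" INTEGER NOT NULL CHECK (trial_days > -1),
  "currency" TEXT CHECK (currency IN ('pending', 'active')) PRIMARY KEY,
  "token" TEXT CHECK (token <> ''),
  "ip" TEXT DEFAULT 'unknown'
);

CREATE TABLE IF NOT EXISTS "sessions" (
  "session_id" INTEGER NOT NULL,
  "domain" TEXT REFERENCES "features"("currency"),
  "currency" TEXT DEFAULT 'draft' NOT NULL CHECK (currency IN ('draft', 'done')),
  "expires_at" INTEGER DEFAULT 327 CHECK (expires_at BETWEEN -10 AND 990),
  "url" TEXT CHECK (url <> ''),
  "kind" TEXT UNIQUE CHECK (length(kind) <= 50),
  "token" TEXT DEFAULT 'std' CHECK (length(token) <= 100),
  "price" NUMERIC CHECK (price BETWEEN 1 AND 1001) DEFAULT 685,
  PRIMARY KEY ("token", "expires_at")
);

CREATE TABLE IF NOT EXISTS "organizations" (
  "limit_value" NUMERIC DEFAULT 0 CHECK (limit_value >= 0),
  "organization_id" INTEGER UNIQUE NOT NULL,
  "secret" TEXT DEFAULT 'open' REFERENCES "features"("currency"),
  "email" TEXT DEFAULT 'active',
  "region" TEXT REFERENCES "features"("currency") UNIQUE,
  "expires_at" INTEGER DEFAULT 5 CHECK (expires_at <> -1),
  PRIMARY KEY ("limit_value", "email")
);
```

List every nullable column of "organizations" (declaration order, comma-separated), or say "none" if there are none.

secret, region, expires_at

- limit_value: part of the PRIMARY KEY, which implies NOT NULL → not nullable.
- organization_id: declared NOT NULL → not nullable.
- secret: a foreign key column may be NULL unless separately constrained → nullable.
- email: part of the PRIMARY KEY, which implies NOT NULL → not nullable.
- region: a foreign key column may be NULL unless separately constrained → nullable.
- expires_at: CHECK does not forbid NULL (a CHECK constraint passes when its expression is NULL) → nullable.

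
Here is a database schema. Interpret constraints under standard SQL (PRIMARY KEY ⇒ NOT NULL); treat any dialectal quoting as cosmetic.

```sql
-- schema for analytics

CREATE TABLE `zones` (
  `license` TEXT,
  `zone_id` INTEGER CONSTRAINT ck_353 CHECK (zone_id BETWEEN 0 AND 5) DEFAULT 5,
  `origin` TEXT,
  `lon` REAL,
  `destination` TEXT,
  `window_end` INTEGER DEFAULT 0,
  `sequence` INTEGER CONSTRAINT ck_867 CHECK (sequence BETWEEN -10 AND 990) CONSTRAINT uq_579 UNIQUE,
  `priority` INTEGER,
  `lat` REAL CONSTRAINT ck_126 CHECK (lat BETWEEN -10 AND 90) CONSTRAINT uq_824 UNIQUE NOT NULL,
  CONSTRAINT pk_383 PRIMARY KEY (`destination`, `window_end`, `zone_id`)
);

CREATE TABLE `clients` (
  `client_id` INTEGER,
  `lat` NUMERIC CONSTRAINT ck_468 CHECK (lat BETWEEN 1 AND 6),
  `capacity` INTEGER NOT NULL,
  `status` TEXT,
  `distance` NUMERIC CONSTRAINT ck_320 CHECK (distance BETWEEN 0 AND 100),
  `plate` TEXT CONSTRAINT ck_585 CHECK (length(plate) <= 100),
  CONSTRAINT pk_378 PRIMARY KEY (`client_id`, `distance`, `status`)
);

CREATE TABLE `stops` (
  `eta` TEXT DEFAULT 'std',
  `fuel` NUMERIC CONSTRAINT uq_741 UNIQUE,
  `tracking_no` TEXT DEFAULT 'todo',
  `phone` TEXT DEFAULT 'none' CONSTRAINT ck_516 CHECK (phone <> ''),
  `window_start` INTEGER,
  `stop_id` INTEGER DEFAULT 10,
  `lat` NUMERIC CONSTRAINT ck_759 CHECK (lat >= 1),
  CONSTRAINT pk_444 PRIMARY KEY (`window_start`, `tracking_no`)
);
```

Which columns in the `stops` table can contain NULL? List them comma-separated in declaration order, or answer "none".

- eta: DEFAULT only fills an omitted column; an explicit NULL is still allowed → nullable.
- fuel: UNIQUE does not imply NOT NULL → nullable.
- tracking_no: part of the PRIMARY KEY, which implies NOT NULL → not nullable.
- phone: CHECK does not forbid NULL (a CHECK constraint passes when its expression is NULL) → nullable.
- window_start: part of the PRIMARY KEY, which implies NOT NULL → not nullable.
- stop_id: DEFAULT only fills an omitted column; an explicit NULL is still allowed → nullable.
- lat: CHECK does not forbid NULL (a CHECK constraint passes when its expression is NULL) → nullable.

eta, fuel, phone, stop_id, lat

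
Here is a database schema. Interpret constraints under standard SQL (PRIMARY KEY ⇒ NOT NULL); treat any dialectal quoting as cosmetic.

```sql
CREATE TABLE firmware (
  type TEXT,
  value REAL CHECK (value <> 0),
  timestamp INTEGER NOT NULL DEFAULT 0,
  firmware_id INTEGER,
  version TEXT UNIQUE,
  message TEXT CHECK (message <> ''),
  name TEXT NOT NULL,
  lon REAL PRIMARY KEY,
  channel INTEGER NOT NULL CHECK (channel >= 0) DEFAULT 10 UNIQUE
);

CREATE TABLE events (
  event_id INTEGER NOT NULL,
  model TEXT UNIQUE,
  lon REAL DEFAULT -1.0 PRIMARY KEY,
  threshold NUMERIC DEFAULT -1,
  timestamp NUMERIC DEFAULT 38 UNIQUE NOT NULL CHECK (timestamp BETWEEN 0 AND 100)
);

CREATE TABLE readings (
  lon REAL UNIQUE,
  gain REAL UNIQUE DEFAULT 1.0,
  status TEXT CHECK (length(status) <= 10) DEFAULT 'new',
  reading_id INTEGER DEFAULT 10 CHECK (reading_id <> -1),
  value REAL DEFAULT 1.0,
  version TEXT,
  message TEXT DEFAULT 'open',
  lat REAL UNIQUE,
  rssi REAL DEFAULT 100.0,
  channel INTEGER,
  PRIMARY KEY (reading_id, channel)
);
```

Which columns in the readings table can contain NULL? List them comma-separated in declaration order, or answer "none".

lon, gain, status, value, version, message, lat, rssi

- lon: UNIQUE does not imply NOT NULL → nullable.
- gain: UNIQUE does not imply NOT NULL → nullable.
- status: CHECK does not forbid NULL (a CHECK constraint passes when its expression is NULL) → nullable.
- reading_id: part of the PRIMARY KEY, which implies NOT NULL → not nullable.
- value: DEFAULT only fills an omitted column; an explicit NULL is still allowed → nullable.
- version: no NOT NULL constraint applies → nullable.
- message: DEFAULT only fills an omitted column; an explicit NULL is still allowed → nullable.
- lat: UNIQUE does not imply NOT NULL → nullable.
- rssi: DEFAULT only fills an omitted column; an explicit NULL is still allowed → nullable.
- channel: part of the PRIMARY KEY, which implies NOT NULL → not nullable.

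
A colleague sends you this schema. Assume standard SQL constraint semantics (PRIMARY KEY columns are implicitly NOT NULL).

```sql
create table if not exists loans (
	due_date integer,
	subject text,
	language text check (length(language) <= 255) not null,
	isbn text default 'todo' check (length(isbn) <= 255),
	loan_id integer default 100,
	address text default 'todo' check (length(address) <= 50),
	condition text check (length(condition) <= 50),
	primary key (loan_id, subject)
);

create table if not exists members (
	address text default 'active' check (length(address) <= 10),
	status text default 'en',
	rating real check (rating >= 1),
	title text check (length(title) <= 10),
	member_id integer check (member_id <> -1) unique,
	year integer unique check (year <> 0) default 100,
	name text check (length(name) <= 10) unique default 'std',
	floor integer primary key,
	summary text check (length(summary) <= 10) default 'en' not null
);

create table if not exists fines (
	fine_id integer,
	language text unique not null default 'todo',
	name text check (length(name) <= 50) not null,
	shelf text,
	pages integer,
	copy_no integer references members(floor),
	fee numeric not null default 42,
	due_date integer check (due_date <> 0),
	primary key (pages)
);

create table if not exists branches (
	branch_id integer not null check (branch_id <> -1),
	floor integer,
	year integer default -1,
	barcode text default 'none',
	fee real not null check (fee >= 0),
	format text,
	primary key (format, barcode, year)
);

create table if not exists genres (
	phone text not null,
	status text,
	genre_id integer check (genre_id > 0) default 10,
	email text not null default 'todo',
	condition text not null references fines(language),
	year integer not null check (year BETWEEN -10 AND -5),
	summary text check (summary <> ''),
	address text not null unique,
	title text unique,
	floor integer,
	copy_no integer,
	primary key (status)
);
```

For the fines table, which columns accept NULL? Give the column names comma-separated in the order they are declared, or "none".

fine_id, shelf, copy_no, due_date

- fine_id: no NOT NULL constraint applies → nullable.
- language: declared NOT NULL → not nullable.
- name: declared NOT NULL → not nullable.
- shelf: no NOT NULL constraint applies → nullable.
- pages: part of the PRIMARY KEY, which implies NOT NULL → not nullable.
- copy_no: a foreign key column may be NULL unless separately constrained → nullable.
- fee: declared NOT NULL → not nullable.
- due_date: CHECK does not forbid NULL (a CHECK constraint passes when its expression is NULL) → nullable.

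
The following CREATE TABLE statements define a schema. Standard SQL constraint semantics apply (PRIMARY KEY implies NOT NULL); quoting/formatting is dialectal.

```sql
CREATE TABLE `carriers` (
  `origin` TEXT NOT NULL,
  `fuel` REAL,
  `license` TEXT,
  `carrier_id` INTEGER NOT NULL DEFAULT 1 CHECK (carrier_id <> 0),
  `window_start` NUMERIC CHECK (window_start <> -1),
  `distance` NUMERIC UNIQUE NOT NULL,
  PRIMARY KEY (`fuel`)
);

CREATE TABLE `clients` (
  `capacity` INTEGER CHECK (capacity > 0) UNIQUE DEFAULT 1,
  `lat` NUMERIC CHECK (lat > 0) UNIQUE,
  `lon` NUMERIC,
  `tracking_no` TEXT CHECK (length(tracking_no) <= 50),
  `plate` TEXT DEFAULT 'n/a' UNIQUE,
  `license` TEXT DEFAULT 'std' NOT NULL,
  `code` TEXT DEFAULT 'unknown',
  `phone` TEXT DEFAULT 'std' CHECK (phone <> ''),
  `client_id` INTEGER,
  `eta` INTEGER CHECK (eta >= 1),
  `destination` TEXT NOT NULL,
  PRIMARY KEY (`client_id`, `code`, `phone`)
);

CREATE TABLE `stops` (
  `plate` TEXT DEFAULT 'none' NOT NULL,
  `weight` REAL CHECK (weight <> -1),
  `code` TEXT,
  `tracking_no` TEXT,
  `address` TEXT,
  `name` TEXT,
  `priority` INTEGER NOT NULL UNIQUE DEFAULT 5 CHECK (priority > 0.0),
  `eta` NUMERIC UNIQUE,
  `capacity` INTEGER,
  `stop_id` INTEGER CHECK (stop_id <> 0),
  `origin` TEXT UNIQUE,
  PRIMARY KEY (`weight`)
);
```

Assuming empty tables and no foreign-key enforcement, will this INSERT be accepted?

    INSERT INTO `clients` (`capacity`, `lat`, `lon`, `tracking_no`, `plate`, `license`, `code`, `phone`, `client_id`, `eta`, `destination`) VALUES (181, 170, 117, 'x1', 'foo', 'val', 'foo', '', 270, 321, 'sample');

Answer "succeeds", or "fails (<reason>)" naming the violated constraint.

fails (CHECK on phone)

The value '' for phone violates CHECK (phone <> '').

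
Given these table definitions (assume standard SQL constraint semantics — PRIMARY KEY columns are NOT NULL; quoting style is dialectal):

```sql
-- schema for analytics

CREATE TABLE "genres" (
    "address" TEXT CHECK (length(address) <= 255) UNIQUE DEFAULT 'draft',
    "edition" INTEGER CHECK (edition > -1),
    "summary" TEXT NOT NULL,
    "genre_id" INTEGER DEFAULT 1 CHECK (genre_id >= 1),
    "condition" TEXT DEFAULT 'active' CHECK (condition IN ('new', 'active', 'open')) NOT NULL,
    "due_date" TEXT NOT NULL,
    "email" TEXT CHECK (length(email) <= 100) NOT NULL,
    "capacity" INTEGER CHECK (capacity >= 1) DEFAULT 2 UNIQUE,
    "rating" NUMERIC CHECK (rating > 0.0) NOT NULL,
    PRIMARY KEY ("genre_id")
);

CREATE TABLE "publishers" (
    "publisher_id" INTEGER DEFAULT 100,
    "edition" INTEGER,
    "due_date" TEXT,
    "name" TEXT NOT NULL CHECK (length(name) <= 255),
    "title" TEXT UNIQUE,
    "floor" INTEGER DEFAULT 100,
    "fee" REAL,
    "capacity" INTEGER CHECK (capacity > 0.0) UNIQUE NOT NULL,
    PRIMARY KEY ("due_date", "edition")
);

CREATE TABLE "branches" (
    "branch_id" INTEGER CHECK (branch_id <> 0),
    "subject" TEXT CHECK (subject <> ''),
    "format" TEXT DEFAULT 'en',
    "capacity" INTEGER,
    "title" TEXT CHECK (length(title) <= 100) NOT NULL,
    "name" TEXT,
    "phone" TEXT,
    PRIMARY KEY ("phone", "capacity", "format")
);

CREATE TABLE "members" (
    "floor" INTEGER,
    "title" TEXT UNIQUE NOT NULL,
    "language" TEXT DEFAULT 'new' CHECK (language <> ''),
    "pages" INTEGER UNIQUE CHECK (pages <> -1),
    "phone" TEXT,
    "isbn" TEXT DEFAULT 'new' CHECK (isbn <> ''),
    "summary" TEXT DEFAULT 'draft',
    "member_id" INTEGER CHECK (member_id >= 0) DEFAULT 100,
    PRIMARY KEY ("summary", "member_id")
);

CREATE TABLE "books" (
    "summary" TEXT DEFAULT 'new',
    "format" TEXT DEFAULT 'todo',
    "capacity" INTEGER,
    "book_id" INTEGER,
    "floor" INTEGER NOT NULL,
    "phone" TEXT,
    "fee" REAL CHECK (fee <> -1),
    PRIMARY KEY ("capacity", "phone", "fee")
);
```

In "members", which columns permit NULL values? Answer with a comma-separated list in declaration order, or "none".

floor, language, pages, phone, isbn

- floor: no NOT NULL constraint applies → nullable.
- title: declared NOT NULL → not nullable.
- language: CHECK does not forbid NULL (a CHECK constraint passes when its expression is NULL) → nullable.
- pages: CHECK does not forbid NULL (a CHECK constraint passes when its expression is NULL) → nullable.
- phone: no NOT NULL constraint applies → nullable.
- isbn: CHECK does not forbid NULL (a CHECK constraint passes when its expression is NULL) → nullable.
- summary: part of the PRIMARY KEY, which implies NOT NULL → not nullable.
- member_id: part of the PRIMARY KEY, which implies NOT NULL → not nullable.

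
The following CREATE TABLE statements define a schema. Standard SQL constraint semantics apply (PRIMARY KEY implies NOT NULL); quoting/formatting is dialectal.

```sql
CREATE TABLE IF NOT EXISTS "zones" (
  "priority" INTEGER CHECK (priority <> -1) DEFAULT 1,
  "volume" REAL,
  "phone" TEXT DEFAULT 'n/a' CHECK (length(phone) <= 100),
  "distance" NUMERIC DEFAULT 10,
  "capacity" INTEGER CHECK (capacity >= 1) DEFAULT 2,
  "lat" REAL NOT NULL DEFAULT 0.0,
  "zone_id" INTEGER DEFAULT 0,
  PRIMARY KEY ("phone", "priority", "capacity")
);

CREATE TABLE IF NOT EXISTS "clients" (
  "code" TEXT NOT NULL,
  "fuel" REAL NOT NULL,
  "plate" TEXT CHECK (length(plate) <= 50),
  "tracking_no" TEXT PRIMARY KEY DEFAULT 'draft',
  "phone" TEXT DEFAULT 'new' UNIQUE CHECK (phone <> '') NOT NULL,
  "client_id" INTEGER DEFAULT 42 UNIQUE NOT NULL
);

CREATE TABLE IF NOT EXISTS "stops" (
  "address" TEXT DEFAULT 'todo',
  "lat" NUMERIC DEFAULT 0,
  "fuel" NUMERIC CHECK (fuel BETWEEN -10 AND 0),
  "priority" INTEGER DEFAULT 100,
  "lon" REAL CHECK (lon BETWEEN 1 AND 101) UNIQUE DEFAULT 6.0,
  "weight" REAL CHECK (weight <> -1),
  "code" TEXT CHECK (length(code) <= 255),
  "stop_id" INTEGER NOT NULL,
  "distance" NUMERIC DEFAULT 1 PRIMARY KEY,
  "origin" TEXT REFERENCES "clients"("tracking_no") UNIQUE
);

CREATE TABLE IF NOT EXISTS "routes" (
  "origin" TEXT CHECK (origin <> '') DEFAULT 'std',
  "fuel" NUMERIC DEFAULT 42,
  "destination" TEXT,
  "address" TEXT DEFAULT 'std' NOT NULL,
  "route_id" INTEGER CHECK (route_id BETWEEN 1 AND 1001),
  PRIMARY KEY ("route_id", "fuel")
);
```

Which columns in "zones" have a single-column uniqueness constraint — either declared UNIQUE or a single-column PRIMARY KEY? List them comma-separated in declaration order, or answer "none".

none

- priority: part of a composite PRIMARY KEY — only the tuple is unique, not this column on its own.
- volume: no UNIQUE or single-column PK constraint.
- phone: part of a composite PRIMARY KEY — only the tuple is unique, not this column on its own.
- distance: no UNIQUE or single-column PK constraint.
- capacity: part of a composite PRIMARY KEY — only the tuple is unique, not this column on its own.
- lat: no UNIQUE or single-column PK constraint.
- zone_id: no UNIQUE or single-column PK constraint.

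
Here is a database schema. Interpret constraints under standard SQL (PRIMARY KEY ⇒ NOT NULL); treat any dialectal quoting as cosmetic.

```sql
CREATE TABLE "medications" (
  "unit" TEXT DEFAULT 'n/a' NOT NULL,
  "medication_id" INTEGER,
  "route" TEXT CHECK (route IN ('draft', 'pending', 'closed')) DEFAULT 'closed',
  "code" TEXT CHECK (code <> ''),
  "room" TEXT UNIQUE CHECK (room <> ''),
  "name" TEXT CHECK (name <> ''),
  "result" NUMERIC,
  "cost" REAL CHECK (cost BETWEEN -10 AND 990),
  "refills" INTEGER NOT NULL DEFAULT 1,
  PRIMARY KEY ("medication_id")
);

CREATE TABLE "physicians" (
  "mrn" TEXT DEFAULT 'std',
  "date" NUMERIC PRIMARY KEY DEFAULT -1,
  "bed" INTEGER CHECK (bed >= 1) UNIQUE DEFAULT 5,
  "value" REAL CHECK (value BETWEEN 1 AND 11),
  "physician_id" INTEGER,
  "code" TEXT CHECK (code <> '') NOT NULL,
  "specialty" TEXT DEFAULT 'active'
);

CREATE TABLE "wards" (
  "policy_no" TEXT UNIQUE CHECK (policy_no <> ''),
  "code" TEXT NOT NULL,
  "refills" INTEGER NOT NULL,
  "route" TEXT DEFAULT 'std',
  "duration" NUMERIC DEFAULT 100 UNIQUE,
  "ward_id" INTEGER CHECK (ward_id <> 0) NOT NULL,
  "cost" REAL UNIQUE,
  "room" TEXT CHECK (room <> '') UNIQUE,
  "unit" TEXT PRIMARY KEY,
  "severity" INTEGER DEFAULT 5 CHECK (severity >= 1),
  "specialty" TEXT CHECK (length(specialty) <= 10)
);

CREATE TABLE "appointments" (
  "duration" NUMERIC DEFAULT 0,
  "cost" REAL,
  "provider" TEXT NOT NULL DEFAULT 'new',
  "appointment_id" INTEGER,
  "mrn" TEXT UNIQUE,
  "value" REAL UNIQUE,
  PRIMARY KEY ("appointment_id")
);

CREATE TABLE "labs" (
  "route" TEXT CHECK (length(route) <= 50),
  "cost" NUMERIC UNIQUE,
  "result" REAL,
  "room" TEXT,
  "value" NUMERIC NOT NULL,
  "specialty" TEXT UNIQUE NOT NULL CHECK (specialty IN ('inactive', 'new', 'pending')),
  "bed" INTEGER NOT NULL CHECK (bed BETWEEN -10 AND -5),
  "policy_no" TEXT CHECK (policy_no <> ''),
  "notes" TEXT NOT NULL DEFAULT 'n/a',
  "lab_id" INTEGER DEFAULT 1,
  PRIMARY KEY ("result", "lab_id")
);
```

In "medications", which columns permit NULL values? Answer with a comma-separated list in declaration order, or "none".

- unit: declared NOT NULL → not nullable.
- medication_id: part of the PRIMARY KEY, which implies NOT NULL → not nullable.
- route: CHECK does not forbid NULL (a CHECK constraint passes when its expression is NULL) → nullable.
- code: CHECK does not forbid NULL (a CHECK constraint passes when its expression is NULL) → nullable.
- room: CHECK does not forbid NULL (a CHECK constraint passes when its expression is NULL) → nullable.
- name: CHECK does not forbid NULL (a CHECK constraint passes when its expression is NULL) → nullable.
- result: no NOT NULL constraint applies → nullable.
- cost: CHECK does not forbid NULL (a CHECK constraint passes when its expression is NULL) → nullable.
- refills: declared NOT NULL → not nullable.

route, code, room, name, result, cost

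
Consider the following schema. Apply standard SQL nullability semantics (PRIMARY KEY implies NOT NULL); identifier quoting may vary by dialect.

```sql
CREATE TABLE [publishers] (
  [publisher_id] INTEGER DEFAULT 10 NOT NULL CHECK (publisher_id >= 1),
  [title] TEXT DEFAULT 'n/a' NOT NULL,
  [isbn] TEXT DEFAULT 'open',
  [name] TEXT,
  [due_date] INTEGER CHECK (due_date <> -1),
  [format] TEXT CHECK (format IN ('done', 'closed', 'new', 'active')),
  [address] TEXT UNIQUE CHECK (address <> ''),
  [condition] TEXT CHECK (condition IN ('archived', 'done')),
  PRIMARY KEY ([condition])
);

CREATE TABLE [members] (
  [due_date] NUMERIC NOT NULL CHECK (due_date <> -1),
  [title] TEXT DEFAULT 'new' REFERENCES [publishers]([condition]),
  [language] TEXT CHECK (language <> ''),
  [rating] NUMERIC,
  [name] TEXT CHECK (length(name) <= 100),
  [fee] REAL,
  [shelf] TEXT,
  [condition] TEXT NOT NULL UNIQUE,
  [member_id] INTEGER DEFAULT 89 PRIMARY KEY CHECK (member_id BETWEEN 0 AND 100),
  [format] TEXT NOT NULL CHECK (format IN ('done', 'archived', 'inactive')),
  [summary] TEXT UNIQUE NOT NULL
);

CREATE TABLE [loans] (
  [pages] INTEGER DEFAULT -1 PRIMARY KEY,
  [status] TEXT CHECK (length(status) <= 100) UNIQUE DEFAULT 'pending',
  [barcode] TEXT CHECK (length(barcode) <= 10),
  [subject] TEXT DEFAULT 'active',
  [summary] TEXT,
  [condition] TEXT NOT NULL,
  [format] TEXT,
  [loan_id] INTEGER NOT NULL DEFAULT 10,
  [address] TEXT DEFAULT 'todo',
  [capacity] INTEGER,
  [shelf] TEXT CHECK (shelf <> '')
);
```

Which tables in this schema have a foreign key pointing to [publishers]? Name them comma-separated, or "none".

members

- members.title references publishers(condition).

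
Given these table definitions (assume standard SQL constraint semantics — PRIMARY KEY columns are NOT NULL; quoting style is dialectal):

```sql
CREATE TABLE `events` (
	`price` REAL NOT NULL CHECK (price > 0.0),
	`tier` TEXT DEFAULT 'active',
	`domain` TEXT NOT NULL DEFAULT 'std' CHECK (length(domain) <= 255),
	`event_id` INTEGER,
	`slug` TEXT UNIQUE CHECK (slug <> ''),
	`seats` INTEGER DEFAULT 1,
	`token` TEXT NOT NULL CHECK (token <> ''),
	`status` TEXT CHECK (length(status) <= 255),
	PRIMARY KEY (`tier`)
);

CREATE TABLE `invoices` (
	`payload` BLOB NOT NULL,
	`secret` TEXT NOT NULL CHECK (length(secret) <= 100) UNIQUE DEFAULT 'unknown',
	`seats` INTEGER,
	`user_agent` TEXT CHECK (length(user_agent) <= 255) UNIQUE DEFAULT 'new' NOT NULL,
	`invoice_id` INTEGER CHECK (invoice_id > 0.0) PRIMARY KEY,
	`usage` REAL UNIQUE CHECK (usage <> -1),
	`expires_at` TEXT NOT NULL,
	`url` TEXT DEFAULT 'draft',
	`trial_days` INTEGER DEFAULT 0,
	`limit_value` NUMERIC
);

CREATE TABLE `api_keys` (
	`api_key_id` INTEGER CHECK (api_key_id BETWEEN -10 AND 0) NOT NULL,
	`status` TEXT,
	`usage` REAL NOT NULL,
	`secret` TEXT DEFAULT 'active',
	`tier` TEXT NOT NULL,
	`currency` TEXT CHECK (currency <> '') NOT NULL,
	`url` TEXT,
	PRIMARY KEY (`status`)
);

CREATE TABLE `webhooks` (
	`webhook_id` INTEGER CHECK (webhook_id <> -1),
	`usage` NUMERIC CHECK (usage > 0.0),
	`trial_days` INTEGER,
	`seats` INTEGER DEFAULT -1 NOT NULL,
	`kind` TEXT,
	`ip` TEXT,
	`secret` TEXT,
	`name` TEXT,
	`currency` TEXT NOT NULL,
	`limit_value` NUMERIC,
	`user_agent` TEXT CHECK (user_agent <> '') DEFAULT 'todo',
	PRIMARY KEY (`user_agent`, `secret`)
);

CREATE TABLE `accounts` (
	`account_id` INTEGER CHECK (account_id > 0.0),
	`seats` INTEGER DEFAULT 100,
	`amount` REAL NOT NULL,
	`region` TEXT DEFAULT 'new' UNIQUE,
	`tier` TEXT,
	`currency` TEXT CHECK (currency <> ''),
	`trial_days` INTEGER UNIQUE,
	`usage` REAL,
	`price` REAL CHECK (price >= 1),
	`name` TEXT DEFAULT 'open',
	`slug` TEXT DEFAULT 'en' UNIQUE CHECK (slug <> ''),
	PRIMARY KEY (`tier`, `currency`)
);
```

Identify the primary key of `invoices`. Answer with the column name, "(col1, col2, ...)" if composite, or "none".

invoice_id

invoice_id is declared PRIMARY KEY inline on the column.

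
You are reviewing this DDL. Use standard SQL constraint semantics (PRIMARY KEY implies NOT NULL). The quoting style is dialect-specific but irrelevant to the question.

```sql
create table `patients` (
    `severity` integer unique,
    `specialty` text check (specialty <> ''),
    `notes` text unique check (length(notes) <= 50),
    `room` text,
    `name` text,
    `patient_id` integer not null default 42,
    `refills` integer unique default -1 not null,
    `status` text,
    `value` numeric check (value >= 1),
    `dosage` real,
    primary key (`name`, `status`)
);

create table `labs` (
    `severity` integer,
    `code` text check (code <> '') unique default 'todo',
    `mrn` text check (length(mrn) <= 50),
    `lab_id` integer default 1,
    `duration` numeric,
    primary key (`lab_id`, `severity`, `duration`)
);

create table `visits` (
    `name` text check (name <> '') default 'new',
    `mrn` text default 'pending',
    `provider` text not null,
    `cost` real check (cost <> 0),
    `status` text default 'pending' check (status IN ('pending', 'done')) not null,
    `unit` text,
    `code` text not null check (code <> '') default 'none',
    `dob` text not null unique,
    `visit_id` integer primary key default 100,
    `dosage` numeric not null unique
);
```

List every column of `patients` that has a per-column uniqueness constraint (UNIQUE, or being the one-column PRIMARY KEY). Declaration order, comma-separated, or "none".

severity, notes, refills

- severity: declared UNIQUE → unique.
- specialty: no UNIQUE or single-column PK constraint.
- notes: declared UNIQUE → unique.
- room: no UNIQUE or single-column PK constraint.
- name: part of a composite PRIMARY KEY — only the tuple is unique, not this column on its own.
- patient_id: no UNIQUE or single-column PK constraint.
- refills: declared UNIQUE → unique.
- status: part of a composite PRIMARY KEY — only the tuple is unique, not this column on its own.
- value: no UNIQUE or single-column PK constraint.
- dosage: no UNIQUE or single-column PK constraint.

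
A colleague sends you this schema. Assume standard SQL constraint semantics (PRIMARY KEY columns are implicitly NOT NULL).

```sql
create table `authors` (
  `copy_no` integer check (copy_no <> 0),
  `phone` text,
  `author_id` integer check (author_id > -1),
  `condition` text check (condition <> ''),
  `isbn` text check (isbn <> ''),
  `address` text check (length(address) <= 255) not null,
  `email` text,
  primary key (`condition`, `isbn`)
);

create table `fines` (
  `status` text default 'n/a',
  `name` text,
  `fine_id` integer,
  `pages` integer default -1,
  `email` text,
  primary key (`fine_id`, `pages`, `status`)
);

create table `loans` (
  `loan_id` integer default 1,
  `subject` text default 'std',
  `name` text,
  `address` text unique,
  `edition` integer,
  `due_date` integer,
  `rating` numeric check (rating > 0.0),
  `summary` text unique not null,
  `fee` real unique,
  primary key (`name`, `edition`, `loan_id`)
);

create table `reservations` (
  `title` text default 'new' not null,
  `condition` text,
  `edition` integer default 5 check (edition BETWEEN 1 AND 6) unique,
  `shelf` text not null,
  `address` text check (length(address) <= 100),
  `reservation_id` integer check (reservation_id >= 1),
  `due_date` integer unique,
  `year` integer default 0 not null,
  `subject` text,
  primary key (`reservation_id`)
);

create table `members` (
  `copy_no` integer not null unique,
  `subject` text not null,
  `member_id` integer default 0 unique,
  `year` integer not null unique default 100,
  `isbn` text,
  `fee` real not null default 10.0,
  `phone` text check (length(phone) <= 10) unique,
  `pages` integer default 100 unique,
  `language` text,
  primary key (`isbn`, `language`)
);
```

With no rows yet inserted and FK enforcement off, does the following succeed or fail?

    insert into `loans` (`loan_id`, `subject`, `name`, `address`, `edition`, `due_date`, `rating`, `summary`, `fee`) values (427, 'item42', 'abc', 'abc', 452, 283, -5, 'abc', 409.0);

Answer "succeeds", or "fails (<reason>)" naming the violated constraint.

fails (CHECK on rating)

The value -5 for rating violates CHECK (rating > 0.0).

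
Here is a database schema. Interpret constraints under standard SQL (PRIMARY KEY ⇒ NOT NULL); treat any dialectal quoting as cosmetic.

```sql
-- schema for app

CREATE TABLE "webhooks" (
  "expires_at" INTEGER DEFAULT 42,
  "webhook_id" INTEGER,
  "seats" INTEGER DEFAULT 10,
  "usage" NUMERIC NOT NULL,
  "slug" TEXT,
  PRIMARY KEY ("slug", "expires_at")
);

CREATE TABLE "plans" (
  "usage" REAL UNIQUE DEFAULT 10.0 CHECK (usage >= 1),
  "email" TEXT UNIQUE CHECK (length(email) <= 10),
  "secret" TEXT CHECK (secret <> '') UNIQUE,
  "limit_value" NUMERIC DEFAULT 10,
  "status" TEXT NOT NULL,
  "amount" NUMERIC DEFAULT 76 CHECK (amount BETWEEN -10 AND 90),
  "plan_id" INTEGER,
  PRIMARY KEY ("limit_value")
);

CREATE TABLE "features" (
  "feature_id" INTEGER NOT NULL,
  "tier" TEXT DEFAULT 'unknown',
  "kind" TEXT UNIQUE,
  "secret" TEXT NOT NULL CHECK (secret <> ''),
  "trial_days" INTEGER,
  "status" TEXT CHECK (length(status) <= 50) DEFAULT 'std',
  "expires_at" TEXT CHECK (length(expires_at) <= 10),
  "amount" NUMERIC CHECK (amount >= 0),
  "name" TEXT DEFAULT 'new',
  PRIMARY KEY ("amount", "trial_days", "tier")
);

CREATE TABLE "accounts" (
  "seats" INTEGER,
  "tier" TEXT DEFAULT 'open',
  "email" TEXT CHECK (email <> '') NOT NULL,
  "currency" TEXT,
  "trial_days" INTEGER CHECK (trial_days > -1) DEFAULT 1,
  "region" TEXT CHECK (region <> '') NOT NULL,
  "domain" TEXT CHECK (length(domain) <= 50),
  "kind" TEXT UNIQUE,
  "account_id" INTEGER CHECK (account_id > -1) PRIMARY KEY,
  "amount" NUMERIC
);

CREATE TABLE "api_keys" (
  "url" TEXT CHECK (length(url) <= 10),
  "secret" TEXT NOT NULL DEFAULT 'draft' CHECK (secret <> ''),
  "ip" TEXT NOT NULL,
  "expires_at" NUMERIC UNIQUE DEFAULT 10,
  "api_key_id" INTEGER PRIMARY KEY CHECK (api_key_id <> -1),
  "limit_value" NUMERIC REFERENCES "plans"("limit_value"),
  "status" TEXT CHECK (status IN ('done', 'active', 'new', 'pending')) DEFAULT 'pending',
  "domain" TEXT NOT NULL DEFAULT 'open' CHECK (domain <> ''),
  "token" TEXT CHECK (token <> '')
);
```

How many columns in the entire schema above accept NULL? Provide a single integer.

23

webhooks: 2 nullable (webhook_id, seats — PK (slug, expires_at) and explicit NOT NULL columns excluded).
plans: 5 nullable (usage, email, secret, amount, plan_id — PK (limit_value) and explicit NOT NULL columns excluded).
features: 4 nullable (kind, status, expires_at, name — PK (amount, trial_days, tier) and explicit NOT NULL columns excluded).
accounts: 7 nullable (seats, tier, currency, trial_days, domain, kind, amount — PK (account_id) and explicit NOT NULL columns excluded).
api_keys: 5 nullable (url, expires_at, limit_value, status, token — PK (api_key_id) and explicit NOT NULL columns excluded).
Total: 2 + 5 + 4 + 7 + 5 = 23.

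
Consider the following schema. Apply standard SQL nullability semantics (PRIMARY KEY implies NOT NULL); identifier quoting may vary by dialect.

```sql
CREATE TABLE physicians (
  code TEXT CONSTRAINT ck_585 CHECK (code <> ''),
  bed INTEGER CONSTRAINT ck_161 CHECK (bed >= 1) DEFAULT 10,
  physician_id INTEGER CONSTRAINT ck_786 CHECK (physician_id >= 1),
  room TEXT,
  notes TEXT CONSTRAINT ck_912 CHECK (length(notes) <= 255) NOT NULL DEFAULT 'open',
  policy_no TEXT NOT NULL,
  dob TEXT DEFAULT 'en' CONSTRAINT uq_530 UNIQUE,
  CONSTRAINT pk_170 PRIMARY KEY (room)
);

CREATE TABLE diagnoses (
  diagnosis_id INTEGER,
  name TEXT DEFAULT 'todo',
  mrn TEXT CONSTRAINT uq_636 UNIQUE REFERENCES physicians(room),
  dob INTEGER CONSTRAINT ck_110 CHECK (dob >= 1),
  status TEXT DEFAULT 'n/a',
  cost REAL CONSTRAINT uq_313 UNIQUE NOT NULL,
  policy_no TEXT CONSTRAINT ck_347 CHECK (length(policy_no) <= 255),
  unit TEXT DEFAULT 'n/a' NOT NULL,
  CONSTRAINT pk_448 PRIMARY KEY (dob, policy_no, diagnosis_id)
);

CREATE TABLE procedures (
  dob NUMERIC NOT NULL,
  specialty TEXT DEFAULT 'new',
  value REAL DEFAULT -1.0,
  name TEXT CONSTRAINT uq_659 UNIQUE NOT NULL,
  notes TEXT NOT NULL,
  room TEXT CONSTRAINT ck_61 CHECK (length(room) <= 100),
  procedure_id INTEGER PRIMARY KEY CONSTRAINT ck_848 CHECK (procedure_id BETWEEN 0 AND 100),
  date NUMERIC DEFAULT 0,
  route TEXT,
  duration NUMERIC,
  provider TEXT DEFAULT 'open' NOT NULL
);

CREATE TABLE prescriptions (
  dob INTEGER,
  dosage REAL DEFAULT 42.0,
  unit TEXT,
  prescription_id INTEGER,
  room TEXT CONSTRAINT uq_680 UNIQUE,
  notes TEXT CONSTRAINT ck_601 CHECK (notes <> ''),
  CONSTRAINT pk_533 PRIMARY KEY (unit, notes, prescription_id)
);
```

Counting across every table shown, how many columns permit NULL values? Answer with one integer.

physicians: 4 nullable (code, bed, physician_id, dob — PK (room) and explicit NOT NULL columns excluded).
diagnoses: 3 nullable (name, mrn, status — PK (dob, policy_no, diagnosis_id) and explicit NOT NULL columns excluded).
procedures: 6 nullable (specialty, value, room, date, route, duration — PK (procedure_id) and explicit NOT NULL columns excluded).
prescriptions: 3 nullable (dob, dosage, room — PK (unit, notes, prescription_id) and explicit NOT NULL columns excluded).
Total: 4 + 3 + 6 + 3 = 16.

16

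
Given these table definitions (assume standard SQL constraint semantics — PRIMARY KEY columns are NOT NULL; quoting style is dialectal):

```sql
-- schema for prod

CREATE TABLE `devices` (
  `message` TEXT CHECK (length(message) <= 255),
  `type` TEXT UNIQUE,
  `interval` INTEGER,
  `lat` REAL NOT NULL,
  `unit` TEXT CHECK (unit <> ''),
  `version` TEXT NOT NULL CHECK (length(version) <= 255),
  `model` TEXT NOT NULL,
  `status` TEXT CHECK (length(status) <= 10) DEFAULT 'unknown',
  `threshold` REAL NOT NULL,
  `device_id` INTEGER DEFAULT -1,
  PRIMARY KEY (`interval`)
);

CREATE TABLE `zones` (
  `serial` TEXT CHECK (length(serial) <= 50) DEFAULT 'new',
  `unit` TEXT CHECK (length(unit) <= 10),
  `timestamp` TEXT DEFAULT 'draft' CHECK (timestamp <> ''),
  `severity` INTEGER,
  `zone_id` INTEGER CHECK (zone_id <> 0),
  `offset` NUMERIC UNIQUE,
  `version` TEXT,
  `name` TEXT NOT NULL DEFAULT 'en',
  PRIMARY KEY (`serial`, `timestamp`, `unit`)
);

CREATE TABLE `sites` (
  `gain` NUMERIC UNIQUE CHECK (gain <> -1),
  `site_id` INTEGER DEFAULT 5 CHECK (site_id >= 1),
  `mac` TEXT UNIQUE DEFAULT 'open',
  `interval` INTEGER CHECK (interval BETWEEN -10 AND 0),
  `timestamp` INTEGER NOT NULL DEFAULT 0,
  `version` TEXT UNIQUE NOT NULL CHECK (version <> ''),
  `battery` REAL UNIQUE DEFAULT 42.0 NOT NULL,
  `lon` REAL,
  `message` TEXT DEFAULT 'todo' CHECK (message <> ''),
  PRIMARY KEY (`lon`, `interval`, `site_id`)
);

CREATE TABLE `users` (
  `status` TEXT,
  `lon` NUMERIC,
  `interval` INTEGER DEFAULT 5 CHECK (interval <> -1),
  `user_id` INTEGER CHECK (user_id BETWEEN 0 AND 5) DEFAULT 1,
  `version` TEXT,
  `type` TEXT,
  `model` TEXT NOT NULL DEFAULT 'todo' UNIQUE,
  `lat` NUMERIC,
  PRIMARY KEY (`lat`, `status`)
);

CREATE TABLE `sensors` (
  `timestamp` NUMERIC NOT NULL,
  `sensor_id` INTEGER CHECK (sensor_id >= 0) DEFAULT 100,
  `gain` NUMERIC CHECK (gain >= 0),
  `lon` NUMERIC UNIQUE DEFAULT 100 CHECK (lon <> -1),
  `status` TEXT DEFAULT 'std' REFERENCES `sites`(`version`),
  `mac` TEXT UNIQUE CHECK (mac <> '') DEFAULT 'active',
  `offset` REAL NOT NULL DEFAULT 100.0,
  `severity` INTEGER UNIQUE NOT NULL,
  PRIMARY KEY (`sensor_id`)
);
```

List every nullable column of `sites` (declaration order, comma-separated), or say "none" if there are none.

gain, mac, message

- gain: CHECK does not forbid NULL (a CHECK constraint passes when its expression is NULL) → nullable.
- site_id: part of the PRIMARY KEY, which implies NOT NULL → not nullable.
- mac: UNIQUE does not imply NOT NULL → nullable.
- interval: part of the PRIMARY KEY, which implies NOT NULL → not nullable.
- timestamp: declared NOT NULL → not nullable.
- version: declared NOT NULL → not nullable.
- battery: declared NOT NULL → not nullable.
- lon: part of the PRIMARY KEY, which implies NOT NULL → not nullable.
- message: CHECK does not forbid NULL (a CHECK constraint passes when its expression is NULL) → nullable.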